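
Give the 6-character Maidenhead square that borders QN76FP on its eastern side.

QN76gp

Longitude subsquare f = 5; +1 → 6 = g.
The latitude characters are unchanged.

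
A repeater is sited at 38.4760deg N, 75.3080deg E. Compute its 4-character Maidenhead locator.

MM78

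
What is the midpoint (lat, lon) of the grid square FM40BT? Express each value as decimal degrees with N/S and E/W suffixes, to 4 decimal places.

30.8125° N, 71.8750° W

Field F=5, M=12: +5·20° lon, +12·10° lat → SW at lon -80°, lat 30°.
Square 4, 0: +4·2° lon, +0·1° lat → SW at lon -72°, lat 30°.
Subsquare b=1, t=19: +1·0.0833333° lon, +19·0.0416667° lat → SW at lon -71.9167°, lat 30.7917°.
Cell spans 0.0833333° lon × 0.0416667° lat. Centre is SW corner plus half of each.
latitude 30.8125° N, longitude 71.8750° W.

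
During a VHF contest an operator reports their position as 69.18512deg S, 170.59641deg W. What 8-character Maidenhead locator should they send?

Offset from 180°W / 90°S: lon 9.40359°, lat 20.81488°.
Field: 9.40359/20 → 0 → A, 20.81488/10 → 2 → C; chars AC.
Square: 9.40359/2 → 4, 0.81488/1 → 0; chars 40.
Subsquare: 1.40359/0.0833333 → 16 → q, 0.81488/0.0416667 → 19 → t; chars qt.
Extended square: 0.07026/0.00833333 → 8, 0.02321/0.00416667 → 5; chars 85.

AC40qt85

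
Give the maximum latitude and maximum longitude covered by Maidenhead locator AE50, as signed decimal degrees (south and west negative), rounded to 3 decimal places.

Field A=0, E=4: +0·20° lon, +4·10° lat → SW at lon -180°, lat -50°.
Square 5, 0: +5·2° lon, +0·1° lat → SW at lon -170°, lat -50°.
Cell spans 2° lon × 1° lat. NE corner is SW corner plus one full cell.
latitude -49.000, longitude -168.000.

-49.000, -168.000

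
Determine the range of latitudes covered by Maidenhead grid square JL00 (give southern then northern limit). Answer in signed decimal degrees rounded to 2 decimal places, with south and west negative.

Field J=9, L=11: +9·20° lon, +11·10° lat → SW at lon 0°, lat 20°.
Square 0, 0: +0·2° lon, +0·1° lat → SW at lon 0°, lat 20°.
Cell spans 2° lon × 1° lat.
south 20.00, north 21.00.

20.00, 21.00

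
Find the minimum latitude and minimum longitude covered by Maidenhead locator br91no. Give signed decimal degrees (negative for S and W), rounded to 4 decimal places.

81.5833, -140.9167

Field B=1, R=17: +1·20° lon, +17·10° lat → SW at lon -160°, lat 80°.
Square 9, 1: +9·2° lon, +1·1° lat → SW at lon -142°, lat 81°.
Subsquare n=13, o=14: +13·0.0833333° lon, +14·0.0416667° lat → SW at lon -140.917°, lat 81.5833°.
latitude 81.5833, longitude -140.9167.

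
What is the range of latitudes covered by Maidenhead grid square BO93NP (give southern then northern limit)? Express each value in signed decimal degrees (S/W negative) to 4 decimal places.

53.6250, 53.6667

Field B=1, O=14: +1·20° lon, +14·10° lat → SW at lon -160°, lat 50°.
Square 9, 3: +9·2° lon, +3·1° lat → SW at lon -142°, lat 53°.
Subsquare n=13, p=15: +13·0.0833333° lon, +15·0.0416667° lat → SW at lon -140.917°, lat 53.625°.
Cell spans 0.0833333° lon × 0.0416667° lat.
south 53.6250, north 53.6667.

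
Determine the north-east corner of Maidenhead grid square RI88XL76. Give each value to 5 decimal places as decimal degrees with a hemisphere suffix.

Field R=17, I=8: +17·20° lon, +8·10° lat → SW at lon 160°, lat -10°.
Square 8, 8: +8·2° lon, +8·1° lat → SW at lon 176°, lat -2°.
Subsquare x=23, l=11: +23·0.0833333° lon, +11·0.0416667° lat → SW at lon 177.917°, lat -1.54167°.
Extended square 7, 6: +7·0.00833333° lon, +6·0.00416667° lat → SW at lon 177.975°, lat -1.51667°.
Cell spans 0.00833333° lon × 0.00416667° lat. NE corner is SW corner plus one full cell.
latitude 1.51250° S, longitude 177.98333° E.

1.51250° S, 177.98333° E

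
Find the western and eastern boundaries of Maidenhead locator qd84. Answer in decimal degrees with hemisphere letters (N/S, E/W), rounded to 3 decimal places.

Field Q=16, D=3: +16·20° lon, +3·10° lat → SW at lon 140°, lat -60°.
Square 8, 4: +8·2° lon, +4·1° lat → SW at lon 156°, lat -56°.
Cell spans 2° lon × 1° lat.
west 156.000° E, east 158.000° E.

156.000° E, 158.000° E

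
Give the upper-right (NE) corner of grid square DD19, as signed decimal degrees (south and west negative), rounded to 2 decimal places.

Field D=3, D=3: +3·20° lon, +3·10° lat → SW at lon -120°, lat -60°.
Square 1, 9: +1·2° lon, +9·1° lat → SW at lon -118°, lat -51°.
Cell spans 2° lon × 1° lat. NE corner is SW corner plus one full cell.
latitude -50.00, longitude -116.00.

-50.00, -116.00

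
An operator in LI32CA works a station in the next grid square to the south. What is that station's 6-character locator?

Latitude subsquare a = 0; −1 → -1, wraps to 23 = x, carry into square.
Latitude square 2; −1 → 1.
The longitude characters are unchanged.

LI31cx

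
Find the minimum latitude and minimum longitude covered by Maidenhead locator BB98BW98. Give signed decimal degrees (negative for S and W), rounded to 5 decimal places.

-71.05000, -141.84167

Field B=1, B=1: +1·20° lon, +1·10° lat → SW at lon -160°, lat -80°.
Square 9, 8: +9·2° lon, +8·1° lat → SW at lon -142°, lat -72°.
Subsquare b=1, w=22: +1·0.0833333° lon, +22·0.0416667° lat → SW at lon -141.917°, lat -71.0833°.
Extended square 9, 8: +9·0.00833333° lon, +8·0.00416667° lat → SW at lon -141.842°, lat -71.05°.
latitude -71.05000, longitude -141.84167.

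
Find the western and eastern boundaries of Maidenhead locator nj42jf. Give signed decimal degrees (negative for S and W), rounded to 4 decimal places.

Field N=13, J=9: +13·20° lon, +9·10° lat → SW at lon 80°, lat 0°.
Square 4, 2: +4·2° lon, +2·1° lat → SW at lon 88°, lat 2°.
Subsquare j=9, f=5: +9·0.0833333° lon, +5·0.0416667° lat → SW at lon 88.75°, lat 2.20833°.
Cell spans 0.0833333° lon × 0.0416667° lat.
west 88.7500, east 88.8333.

88.7500, 88.8333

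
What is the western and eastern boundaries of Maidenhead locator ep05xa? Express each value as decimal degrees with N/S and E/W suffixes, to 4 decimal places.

Field E=4, P=15: +4·20° lon, +15·10° lat → SW at lon -100°, lat 60°.
Square 0, 5: +0·2° lon, +5·1° lat → SW at lon -100°, lat 65°.
Subsquare x=23, a=0: +23·0.0833333° lon, +0·0.0416667° lat → SW at lon -98.0833°, lat 65°.
Cell spans 0.0833333° lon × 0.0416667° lat.
west 98.0833° W, east 98.0000° W.

98.0833° W, 98.0000° W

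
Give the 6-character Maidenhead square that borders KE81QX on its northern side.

KE82qa

Latitude subsquare x = 23; +1 → 24, wraps to 0 = a, carry into square.
Latitude square 1; +1 → 2.
The longitude characters are unchanged.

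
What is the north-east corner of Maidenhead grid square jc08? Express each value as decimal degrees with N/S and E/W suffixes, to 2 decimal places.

61.00° S, 2.00° E

Field J=9, C=2: +9·20° lon, +2·10° lat → SW at lon 0°, lat -70°.
Square 0, 8: +0·2° lon, +8·1° lat → SW at lon 0°, lat -62°.
Cell spans 2° lon × 1° lat. NE corner is SW corner plus one full cell.
latitude 61.00° S, longitude 2.00° E.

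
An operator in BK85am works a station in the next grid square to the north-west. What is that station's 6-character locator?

BK75xn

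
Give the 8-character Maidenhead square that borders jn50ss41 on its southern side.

JN50ss40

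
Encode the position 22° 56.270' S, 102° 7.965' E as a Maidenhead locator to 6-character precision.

Shift to the Maidenhead origin (180°W, 90°S): lon 282.1327, lat 67.0622.
Field: 282.1327/20 → 14 → O, 67.0622/10 → 6 → G; chars OG.
Square: 2.1327/2 → 1, 7.0622/1 → 7; chars 17.
Subsquare: 0.1327/0.0833333 → 1 → b, 0.0622/0.0416667 → 1 → b; chars bb.

OG17bb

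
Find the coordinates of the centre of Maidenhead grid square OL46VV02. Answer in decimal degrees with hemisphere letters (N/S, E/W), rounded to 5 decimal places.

26.88542° N, 109.75417° E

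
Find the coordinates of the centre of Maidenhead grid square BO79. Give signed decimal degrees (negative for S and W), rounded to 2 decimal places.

59.50, -145.00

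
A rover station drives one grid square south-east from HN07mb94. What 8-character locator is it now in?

HN07nb03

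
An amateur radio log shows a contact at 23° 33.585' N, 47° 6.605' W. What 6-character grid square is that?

Offset from 180°W / 90°S: lon 132.8899°, lat 113.5598°.
Field: lon ⌊132.8899/20⌋ = 6 → G; lat ⌊113.5598/10⌋ = 11 → L.
Square: lon ⌊12.8899/2⌋ = 6; lat ⌊3.5598/1⌋ = 3.
Subsquare: lon ⌊0.8899/0.0833333⌋ = 10 → k; lat ⌊0.5598/0.0416667⌋ = 13 → n.

GL63kn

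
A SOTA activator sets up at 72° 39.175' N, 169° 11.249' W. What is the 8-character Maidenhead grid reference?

Offset from 180°W / 90°S: lon 10.81252°, lat 162.65292°.
Field (20°×10°, letters A–R): 10.81252/20 → 0 → A, 162.65292/10 → 16 → Q; chars AQ.
Square (2°×1°, digits 0–9): 10.81252/2 → 5, 2.65292/1 → 2; chars 52.
Subsquare (5′×2.5′, letters a–x): 0.81252/0.0833333 → 9 → j, 0.65292/0.0416667 → 15 → p; chars jp.
Extended square (30″×15″, digits 0–9): 0.06252/0.00833333 → 7, 0.02792/0.00416667 → 6; chars 76.

AQ52jp76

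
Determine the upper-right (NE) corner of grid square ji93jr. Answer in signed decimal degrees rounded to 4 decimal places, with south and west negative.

Field J=9, I=8: +9·20° lon, +8·10° lat → SW at lon 0°, lat -10°.
Square 9, 3: +9·2° lon, +3·1° lat → SW at lon 18°, lat -7°.
Subsquare j=9, r=17: +9·0.0833333° lon, +17·0.0416667° lat → SW at lon 18.75°, lat -6.29167°.
Cell spans 0.0833333° lon × 0.0416667° lat. NE corner is SW corner plus one full cell.
latitude -6.2500, longitude 18.8333.

-6.2500, 18.8333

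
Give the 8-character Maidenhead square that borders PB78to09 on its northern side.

Latitude extended square 9; +1 → 10, wraps to 0, carry into subsquare.
Latitude subsquare o = 14; +1 → 15 = p.
The longitude characters are unchanged.

PB78tp00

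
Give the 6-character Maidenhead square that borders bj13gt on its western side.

BJ13ft

Longitude subsquare g = 6; −1 → 5 = f.
The latitude characters are unchanged.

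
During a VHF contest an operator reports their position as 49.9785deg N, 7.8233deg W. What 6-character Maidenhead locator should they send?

IN69cx

Shift to the Maidenhead origin (180°W, 90°S): lon 172.1767, lat 139.9785.
Field: 172.1767/20 → 8 → I, 139.9785/10 → 13 → N; chars IN.
Square: 12.1767/2 → 6, 9.9785/1 → 9; chars 69.
Subsquare: 0.1767/0.0833333 → 2 → c, 0.9785/0.0416667 → 23 → x; chars cx.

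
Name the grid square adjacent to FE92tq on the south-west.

FE92sp

Longitude subsquare t = 19; −1 → 18 = s.
Latitude subsquare q = 16; −1 → 15 = p.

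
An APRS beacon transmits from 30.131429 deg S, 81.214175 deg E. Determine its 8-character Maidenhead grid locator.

NF09ou58

Add 180° to longitude and 90° to latitude: 261.21418, 59.86857.
Field: 261.21418/20 → 13 → N, 59.86857/10 → 5 → F; chars NF.
Square: 1.21418/2 → 0, 9.86857/1 → 9; chars 09.
Subsquare: 1.21418/0.0833333 → 14 → o, 0.86857/0.0416667 → 20 → u; chars ou.
Extended square: 0.04751/0.00833333 → 5, 0.03524/0.00416667 → 8; chars 58.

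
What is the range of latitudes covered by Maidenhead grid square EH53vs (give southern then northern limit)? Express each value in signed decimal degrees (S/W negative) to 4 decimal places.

-16.2500, -16.2083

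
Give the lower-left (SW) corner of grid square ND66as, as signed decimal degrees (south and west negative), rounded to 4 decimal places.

-53.2500, 92.0000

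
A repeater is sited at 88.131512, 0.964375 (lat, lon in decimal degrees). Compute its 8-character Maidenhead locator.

Add 180° to longitude and 90° to latitude: 180.96437, 178.13151.
Field: lon ⌊180.96437/20⌋ = 9 → J; lat ⌊178.13151/10⌋ = 17 → R.
Square: lon ⌊0.96437/2⌋ = 0; lat ⌊8.13151/1⌋ = 8.
Subsquare: lon ⌊0.96437/0.0833333⌋ = 11 → l; lat ⌊0.13151/0.0416667⌋ = 3 → d.
Extended square: lon ⌊0.04771/0.00833333⌋ = 5; lat ⌊0.00651/0.00416667⌋ = 1.

JR08ld51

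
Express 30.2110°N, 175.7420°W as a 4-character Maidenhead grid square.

AM20

Offset from 180°W / 90°S: lon 4.26°, lat 120.21°.
Field: lon ⌊4.26/20⌋ = 0 → A; lat ⌊120.21/10⌋ = 12 → M.
Square: lon ⌊4.26/2⌋ = 2; lat ⌊0.21/1⌋ = 0.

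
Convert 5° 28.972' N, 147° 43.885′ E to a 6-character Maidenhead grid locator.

Add 180° to longitude and 90° to latitude: 327.7314, 95.4829.
Field: 327.7314/20 → 16 → Q, 95.4829/10 → 9 → J; chars QJ.
Square: 7.7314/2 → 3, 5.4829/1 → 5; chars 35.
Subsquare: 1.7314/0.0833333 → 20 → u, 0.4829/0.0416667 → 11 → l; chars ul.

QJ35ul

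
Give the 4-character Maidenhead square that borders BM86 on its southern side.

BM85

Latitude square 6; −1 → 5.
The longitude characters are unchanged.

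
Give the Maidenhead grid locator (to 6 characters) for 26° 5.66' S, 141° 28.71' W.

BG93gv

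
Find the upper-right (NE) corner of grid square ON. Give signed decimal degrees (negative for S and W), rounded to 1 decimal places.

Field O=14, N=13: +14·20° lon, +13·10° lat → SW at lon 100°, lat 40°.
Cell spans 20° lon × 10° lat. NE corner is SW corner plus one full cell.
latitude 50.0, longitude 120.0.

50.0, 120.0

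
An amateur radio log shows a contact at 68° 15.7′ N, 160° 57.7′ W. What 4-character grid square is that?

AP98

Shift to the Maidenhead origin (180°W, 90°S): lon 19.04, lat 158.26.
Field: 19.04/20 → 0 → A, 158.26/10 → 15 → P; chars AP.
Square: 19.04/2 → 9, 8.26/1 → 8; chars 98.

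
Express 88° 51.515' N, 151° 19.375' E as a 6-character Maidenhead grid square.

QR58pu

Add 180° to longitude and 90° to latitude: 331.3229, 178.8586.
Field: lon ⌊331.3229/20⌋ = 16 → Q; lat ⌊178.8586/10⌋ = 17 → R.
Square: lon ⌊11.3229/2⌋ = 5; lat ⌊8.8586/1⌋ = 8.
Subsquare: lon ⌊1.3229/0.0833333⌋ = 15 → p; lat ⌊0.8586/0.0416667⌋ = 20 → u.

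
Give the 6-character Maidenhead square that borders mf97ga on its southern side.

MF96gx

Latitude subsquare a = 0; −1 → -1, wraps to 23 = x, carry into square.
Latitude square 7; −1 → 6.
The longitude characters are unchanged.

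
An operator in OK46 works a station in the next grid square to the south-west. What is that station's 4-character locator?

Longitude square 4; −1 → 3.
Latitude square 6; −1 → 5.

OK35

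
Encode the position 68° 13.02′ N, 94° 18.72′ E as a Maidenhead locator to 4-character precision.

NP78

Offset from 180°W / 90°S: lon 274.31°, lat 158.22°.
Field: lon ⌊274.31/20⌋ = 13 → N; lat ⌊158.22/10⌋ = 15 → P.
Square: lon ⌊14.31/2⌋ = 7; lat ⌊8.22/1⌋ = 8.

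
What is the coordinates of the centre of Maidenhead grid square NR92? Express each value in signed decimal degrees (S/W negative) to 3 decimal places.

82.500, 99.000

Field N=13, R=17: +13·20° lon, +17·10° lat → SW at lon 80°, lat 80°.
Square 9, 2: +9·2° lon, +2·1° lat → SW at lon 98°, lat 82°.
Cell spans 2° lon × 1° lat. Centre is SW corner plus half of each.
latitude 82.500, longitude 99.000.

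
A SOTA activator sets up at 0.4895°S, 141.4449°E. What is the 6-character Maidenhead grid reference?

Add 180° to longitude and 90° to latitude: 321.4449, 89.5105.
Field: lon ⌊321.4449/20⌋ = 16 → Q; lat ⌊89.5105/10⌋ = 8 → I.
Square: lon ⌊1.4449/2⌋ = 0; lat ⌊9.5105/1⌋ = 9.
Subsquare: lon ⌊1.4449/0.0833333⌋ = 17 → r; lat ⌊0.5105/0.0416667⌋ = 12 → m.

QI09rm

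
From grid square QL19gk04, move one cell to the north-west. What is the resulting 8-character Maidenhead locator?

QL19fk95

Longitude extended square 0; −1 → -1, wraps to 9, carry into subsquare.
Longitude subsquare g = 6; −1 → 5 = f.
Latitude extended square 4; +1 → 5.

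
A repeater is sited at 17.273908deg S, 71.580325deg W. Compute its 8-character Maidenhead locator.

FH42fr04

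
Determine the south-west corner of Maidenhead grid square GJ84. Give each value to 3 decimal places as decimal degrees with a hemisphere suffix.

4.000° N, 44.000° W

Field G=6, J=9: +6·20° lon, +9·10° lat → SW at lon -60°, lat 0°.
Square 8, 4: +8·2° lon, +4·1° lat → SW at lon -44°, lat 4°.
latitude 4.000° N, longitude 44.000° W.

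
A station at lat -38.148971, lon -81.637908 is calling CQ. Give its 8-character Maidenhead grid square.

Offset from 180°W / 90°S: lon 98.36209°, lat 51.85103°.
Field: 98.36209/20 → 4 → E, 51.85103/10 → 5 → F; chars EF.
Square: 18.36209/2 → 9, 1.85103/1 → 1; chars 91.
Subsquare: 0.36209/0.0833333 → 4 → e, 0.85103/0.0416667 → 20 → u; chars eu.
Extended square: 0.02876/0.00833333 → 3, 0.01770/0.00416667 → 4; chars 34.

EF91eu34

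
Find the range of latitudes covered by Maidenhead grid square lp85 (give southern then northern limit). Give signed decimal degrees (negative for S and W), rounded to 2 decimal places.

Field L=11, P=15: +11·20° lon, +15·10° lat → SW at lon 40°, lat 60°.
Square 8, 5: +8·2° lon, +5·1° lat → SW at lon 56°, lat 65°.
Cell spans 2° lon × 1° lat.
south 65.00, north 66.00.

65.00, 66.00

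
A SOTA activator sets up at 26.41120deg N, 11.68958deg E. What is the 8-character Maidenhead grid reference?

Offset from 180°W / 90°S: lon 191.68958°, lat 116.41120°.
Field: 191.68958/20 → 9 → J, 116.41120/10 → 11 → L; chars JL.
Square: 11.68958/2 → 5, 6.41120/1 → 6; chars 56.
Subsquare: 1.68958/0.0833333 → 20 → u, 0.41120/0.0416667 → 9 → j; chars uj.
Extended square: 0.02291/0.00833333 → 2, 0.03620/0.00416667 → 8; chars 28.

JL56uj28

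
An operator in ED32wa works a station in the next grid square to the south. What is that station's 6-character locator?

ED31wx

Latitude subsquare a = 0; −1 → -1, wraps to 23 = x, carry into square.
Latitude square 2; −1 → 1.
The longitude characters are unchanged.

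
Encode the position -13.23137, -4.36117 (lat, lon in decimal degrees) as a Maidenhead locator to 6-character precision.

Shift to the Maidenhead origin (180°W, 90°S): lon 175.6388, lat 76.7686.
Field: lon ⌊175.6388/20⌋ = 8 → I; lat ⌊76.7686/10⌋ = 7 → H.
Square: lon ⌊15.6388/2⌋ = 7; lat ⌊6.7686/1⌋ = 6.
Subsquare: lon ⌊1.6388/0.0833333⌋ = 19 → t; lat ⌊0.7686/0.0416667⌋ = 18 → s.

IH76ts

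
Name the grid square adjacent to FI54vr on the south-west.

Longitude subsquare v = 21; −1 → 20 = u.
Latitude subsquare r = 17; −1 → 16 = q.

FI54uq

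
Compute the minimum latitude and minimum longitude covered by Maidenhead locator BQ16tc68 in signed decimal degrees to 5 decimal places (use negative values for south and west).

76.11667, -156.36667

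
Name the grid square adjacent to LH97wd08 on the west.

LH97vd98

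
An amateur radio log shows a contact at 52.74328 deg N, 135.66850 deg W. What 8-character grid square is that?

CO22dr98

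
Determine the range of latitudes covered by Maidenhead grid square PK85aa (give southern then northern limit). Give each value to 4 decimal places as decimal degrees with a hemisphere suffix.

Field P=15, K=10: +15·20° lon, +10·10° lat → SW at lon 120°, lat 10°.
Square 8, 5: +8·2° lon, +5·1° lat → SW at lon 136°, lat 15°.
Subsquare a=0, a=0: +0·0.0833333° lon, +0·0.0416667° lat → SW at lon 136°, lat 15°.
Cell spans 0.0833333° lon × 0.0416667° lat.
south 15.0000° N, north 15.0417° N.

15.0000° N, 15.0417° N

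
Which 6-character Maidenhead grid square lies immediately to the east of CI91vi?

CI91wi

Longitude subsquare v = 21; +1 → 22 = w.
The latitude characters are unchanged.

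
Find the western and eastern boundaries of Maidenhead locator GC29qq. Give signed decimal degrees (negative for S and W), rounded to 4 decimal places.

-54.6667, -54.5833

Field G=6, C=2: +6·20° lon, +2·10° lat → SW at lon -60°, lat -70°.
Square 2, 9: +2·2° lon, +9·1° lat → SW at lon -56°, lat -61°.
Subsquare q=16, q=16: +16·0.0833333° lon, +16·0.0416667° lat → SW at lon -54.6667°, lat -60.3333°.
Cell spans 0.0833333° lon × 0.0416667° lat.
west -54.6667, east -54.5833.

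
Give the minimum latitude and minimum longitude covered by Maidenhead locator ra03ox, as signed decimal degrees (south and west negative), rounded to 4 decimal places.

-86.0417, 161.1667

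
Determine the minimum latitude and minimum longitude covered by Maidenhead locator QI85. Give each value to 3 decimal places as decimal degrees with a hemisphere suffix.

5.000° S, 156.000° E

Field Q=16, I=8: +16·20° lon, +8·10° lat → SW at lon 140°, lat -10°.
Square 8, 5: +8·2° lon, +5·1° lat → SW at lon 156°, lat -5°.
latitude 5.000° S, longitude 156.000° E.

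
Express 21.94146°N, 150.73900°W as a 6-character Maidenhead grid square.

BL41pw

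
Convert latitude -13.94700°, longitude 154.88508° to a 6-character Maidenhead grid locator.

QH76kb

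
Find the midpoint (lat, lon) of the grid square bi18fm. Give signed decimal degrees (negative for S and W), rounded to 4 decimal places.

-1.4792, -157.5417

Field B=1, I=8: +1·20° lon, +8·10° lat → SW at lon -160°, lat -10°.
Square 1, 8: +1·2° lon, +8·1° lat → SW at lon -158°, lat -2°.
Subsquare f=5, m=12: +5·0.0833333° lon, +12·0.0416667° lat → SW at lon -157.583°, lat -1.5°.
Cell spans 0.0833333° lon × 0.0416667° lat. Centre is SW corner plus half of each.
latitude -1.4792, longitude -157.5417.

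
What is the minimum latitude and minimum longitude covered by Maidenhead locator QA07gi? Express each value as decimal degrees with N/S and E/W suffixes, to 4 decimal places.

Field Q=16, A=0: +16·20° lon, +0·10° lat → SW at lon 140°, lat -90°.
Square 0, 7: +0·2° lon, +7·1° lat → SW at lon 140°, lat -83°.
Subsquare g=6, i=8: +6·0.0833333° lon, +8·0.0416667° lat → SW at lon 140.5°, lat -82.6667°.
latitude 82.6667° S, longitude 140.5000° E.

82.6667° S, 140.5000° E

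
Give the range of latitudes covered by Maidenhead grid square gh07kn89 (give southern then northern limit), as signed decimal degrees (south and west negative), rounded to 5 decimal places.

-12.42083, -12.41667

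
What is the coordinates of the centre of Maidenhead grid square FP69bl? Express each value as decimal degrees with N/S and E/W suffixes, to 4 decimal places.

Field F=5, P=15: +5·20° lon, +15·10° lat → SW at lon -80°, lat 60°.
Square 6, 9: +6·2° lon, +9·1° lat → SW at lon -68°, lat 69°.
Subsquare b=1, l=11: +1·0.0833333° lon, +11·0.0416667° lat → SW at lon -67.9167°, lat 69.4583°.
Cell spans 0.0833333° lon × 0.0416667° lat. Centre is SW corner plus half of each.
latitude 69.4792° N, longitude 67.8750° W.

69.4792° N, 67.8750° W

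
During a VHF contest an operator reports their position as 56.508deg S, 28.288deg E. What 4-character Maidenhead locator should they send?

Add 180° to longitude and 90° to latitude: 208.29, 33.49.
Field: lon ⌊208.29/20⌋ = 10 → K; lat ⌊33.49/10⌋ = 3 → D.
Square: lon ⌊8.29/2⌋ = 4; lat ⌊3.49/1⌋ = 3.

KD43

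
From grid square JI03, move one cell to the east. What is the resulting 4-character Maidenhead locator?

JI13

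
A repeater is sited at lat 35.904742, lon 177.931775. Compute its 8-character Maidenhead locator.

Shift to the Maidenhead origin (180°W, 90°S): lon 357.93178, lat 125.90474.
Field (20°×10°, letters A–R): lon ⌊357.93178/20⌋ = 17 → R; lat ⌊125.90474/10⌋ = 12 → M.
Square (2°×1°, digits 0–9): lon ⌊17.93178/2⌋ = 8; lat ⌊5.90474/1⌋ = 5.
Subsquare (5′×2.5′, letters a–x): lon ⌊1.93178/0.0833333⌋ = 23 → x; lat ⌊0.90474/0.0416667⌋ = 21 → v.
Extended square (30″×15″, digits 0–9): lon ⌊0.01511/0.00833333⌋ = 1; lat ⌊0.02974/0.00416667⌋ = 7.

RM85xv17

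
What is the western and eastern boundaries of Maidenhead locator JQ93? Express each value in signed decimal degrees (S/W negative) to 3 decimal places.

18.000, 20.000

Field J=9, Q=16: +9·20° lon, +16·10° lat → SW at lon 0°, lat 70°.
Square 9, 3: +9·2° lon, +3·1° lat → SW at lon 18°, lat 73°.
Cell spans 2° lon × 1° lat.
west 18.000, east 20.000.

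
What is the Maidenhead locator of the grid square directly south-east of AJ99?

BJ08

Longitude square 9; +1 → 10, wraps to 0, carry into field.
Longitude field A = 0; +1 → 1 = B.
Latitude square 9; −1 → 8.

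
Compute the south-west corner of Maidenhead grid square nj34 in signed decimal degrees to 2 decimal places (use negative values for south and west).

4.00, 86.00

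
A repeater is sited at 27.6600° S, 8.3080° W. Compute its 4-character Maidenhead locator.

Add 180° to longitude and 90° to latitude: 171.69, 62.34.
Field (20°×10°, letters A–R): 171.69/20 → 8 → I, 62.34/10 → 6 → G; chars IG.
Square (2°×1°, digits 0–9): 11.69/2 → 5, 2.34/1 → 2; chars 52.

IG52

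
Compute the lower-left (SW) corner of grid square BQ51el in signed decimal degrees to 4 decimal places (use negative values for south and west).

71.4583, -149.6667

Field B=1, Q=16: +1·20° lon, +16·10° lat → SW at lon -160°, lat 70°.
Square 5, 1: +5·2° lon, +1·1° lat → SW at lon -150°, lat 71°.
Subsquare e=4, l=11: +4·0.0833333° lon, +11·0.0416667° lat → SW at lon -149.667°, lat 71.4583°.
latitude 71.4583, longitude -149.6667.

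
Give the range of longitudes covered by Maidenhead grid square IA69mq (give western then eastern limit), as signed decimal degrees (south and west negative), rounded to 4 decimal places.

-7.0000, -6.9167

Field I=8, A=0: +8·20° lon, +0·10° lat → SW at lon -20°, lat -90°.
Square 6, 9: +6·2° lon, +9·1° lat → SW at lon -8°, lat -81°.
Subsquare m=12, q=16: +12·0.0833333° lon, +16·0.0416667° lat → SW at lon -7°, lat -80.3333°.
Cell spans 0.0833333° lon × 0.0416667° lat.
west -7.0000, east -6.9167.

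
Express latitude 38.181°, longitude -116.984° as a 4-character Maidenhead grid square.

Shift to the Maidenhead origin (180°W, 90°S): lon 63.02, lat 128.18.
Field: 63.02/20 → 3 → D, 128.18/10 → 12 → M; chars DM.
Square: 3.02/2 → 1, 8.18/1 → 8; chars 18.

DM18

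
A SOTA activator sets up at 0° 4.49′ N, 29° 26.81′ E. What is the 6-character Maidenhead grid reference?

KJ40rb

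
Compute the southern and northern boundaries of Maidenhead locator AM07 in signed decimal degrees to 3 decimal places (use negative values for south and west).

37.000, 38.000

Field A=0, M=12: +0·20° lon, +12·10° lat → SW at lon -180°, lat 30°.
Square 0, 7: +0·2° lon, +7·1° lat → SW at lon -180°, lat 37°.
Cell spans 2° lon × 1° lat.
south 37.000, north 38.000.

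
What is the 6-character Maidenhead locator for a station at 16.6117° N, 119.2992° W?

Add 180° to longitude and 90° to latitude: 60.7008, 106.6117.
Field: lon ⌊60.7008/20⌋ = 3 → D; lat ⌊106.6117/10⌋ = 10 → K.
Square: lon ⌊0.7008/2⌋ = 0; lat ⌊6.6117/1⌋ = 6.
Subsquare: lon ⌊0.7008/0.0833333⌋ = 8 → i; lat ⌊0.6117/0.0416667⌋ = 14 → o.

DK06io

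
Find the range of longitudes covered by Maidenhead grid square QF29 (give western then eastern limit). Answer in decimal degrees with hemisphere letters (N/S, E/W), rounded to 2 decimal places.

144.00° E, 146.00° E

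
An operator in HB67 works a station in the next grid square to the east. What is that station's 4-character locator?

Longitude square 6; +1 → 7.
The latitude characters are unchanged.

HB77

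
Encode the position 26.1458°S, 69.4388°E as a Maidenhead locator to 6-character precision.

Offset from 180°W / 90°S: lon 249.4388°, lat 63.8542°.
Field: 249.4388/20 → 12 → M, 63.8542/10 → 6 → G; chars MG.
Square: 9.4388/2 → 4, 3.8542/1 → 3; chars 43.
Subsquare: 1.4388/0.0833333 → 17 → r, 0.8542/0.0416667 → 20 → u; chars ru.

MG43ru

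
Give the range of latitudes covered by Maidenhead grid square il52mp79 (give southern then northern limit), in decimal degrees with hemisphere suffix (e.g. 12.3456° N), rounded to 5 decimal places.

22.66250° N, 22.66667° N

Field I=8, L=11: +8·20° lon, +11·10° lat → SW at lon -20°, lat 20°.
Square 5, 2: +5·2° lon, +2·1° lat → SW at lon -10°, lat 22°.
Subsquare m=12, p=15: +12·0.0833333° lon, +15·0.0416667° lat → SW at lon -9°, lat 22.625°.
Extended square 7, 9: +7·0.00833333° lon, +9·0.00416667° lat → SW at lon -8.94167°, lat 22.6625°.
Cell spans 0.00833333° lon × 0.00416667° lat.
south 22.66250° N, north 22.66667° N.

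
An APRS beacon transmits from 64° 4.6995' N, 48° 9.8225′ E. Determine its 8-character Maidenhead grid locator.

Shift to the Maidenhead origin (180°W, 90°S): lon 228.16371, lat 154.07833.
Field (20°×10°, letters A–R): 228.16371/20 → 11 → L, 154.07833/10 → 15 → P; chars LP.
Square (2°×1°, digits 0–9): 8.16371/2 → 4, 4.07833/1 → 4; chars 44.
Subsquare (5′×2.5′, letters a–x): 0.16371/0.0833333 → 1 → b, 0.07833/0.0416667 → 1 → b; chars bb.
Extended square (30″×15″, digits 0–9): 0.08037/0.00833333 → 9, 0.03666/0.00416667 → 8; chars 98.

LP44bb98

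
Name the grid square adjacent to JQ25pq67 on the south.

Latitude extended square 7; −1 → 6.
The longitude characters are unchanged.

JQ25pq66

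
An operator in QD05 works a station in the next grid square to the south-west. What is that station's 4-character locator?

Longitude square 0; −1 → -1, wraps to 9, carry into field.
Longitude field Q = 16; −1 → 15 = P.
Latitude square 5; −1 → 4.

PD94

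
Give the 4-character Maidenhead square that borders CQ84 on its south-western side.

Longitude square 8; −1 → 7.
Latitude square 4; −1 → 3.

CQ73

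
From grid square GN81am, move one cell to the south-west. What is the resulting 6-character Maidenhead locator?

GN71xl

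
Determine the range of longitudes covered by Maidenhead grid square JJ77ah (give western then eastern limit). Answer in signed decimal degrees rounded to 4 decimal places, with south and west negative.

Field J=9, J=9: +9·20° lon, +9·10° lat → SW at lon 0°, lat 0°.
Square 7, 7: +7·2° lon, +7·1° lat → SW at lon 14°, lat 7°.
Subsquare a=0, h=7: +0·0.0833333° lon, +7·0.0416667° lat → SW at lon 14°, lat 7.29167°.
Cell spans 0.0833333° lon × 0.0416667° lat.
west 14.0000, east 14.0833.

14.0000, 14.0833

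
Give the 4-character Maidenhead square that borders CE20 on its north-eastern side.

Longitude square 2; +1 → 3.
Latitude square 0; +1 → 1.

CE31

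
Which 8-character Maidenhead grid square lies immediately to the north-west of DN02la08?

DN02ka99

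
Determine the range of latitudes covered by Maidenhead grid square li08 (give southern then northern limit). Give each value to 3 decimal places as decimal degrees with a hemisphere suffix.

2.000° S, 1.000° S

Field L=11, I=8: +11·20° lon, +8·10° lat → SW at lon 40°, lat -10°.
Square 0, 8: +0·2° lon, +8·1° lat → SW at lon 40°, lat -2°.
Cell spans 2° lon × 1° lat.
south 2.000° S, north 1.000° S.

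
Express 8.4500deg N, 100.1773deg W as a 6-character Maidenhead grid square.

Shift to the Maidenhead origin (180°W, 90°S): lon 79.8227, lat 98.4500.
Field: lon ⌊79.8227/20⌋ = 3 → D; lat ⌊98.4500/10⌋ = 9 → J.
Square: lon ⌊19.8227/2⌋ = 9; lat ⌊8.4500/1⌋ = 8.
Subsquare: lon ⌊1.8227/0.0833333⌋ = 21 → v; lat ⌊0.4500/0.0416667⌋ = 10 → k.

DJ98vk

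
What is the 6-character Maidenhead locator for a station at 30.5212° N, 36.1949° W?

Shift to the Maidenhead origin (180°W, 90°S): lon 143.8051, lat 120.5212.
Field: 143.8051/20 → 7 → H, 120.5212/10 → 12 → M; chars HM.
Square: 3.8051/2 → 1, 0.5212/1 → 0; chars 10.
Subsquare: 1.8051/0.0833333 → 21 → v, 0.5212/0.0416667 → 12 → m; chars vm.

HM10vm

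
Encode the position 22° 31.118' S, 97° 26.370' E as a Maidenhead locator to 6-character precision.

NG87rl

Add 180° to longitude and 90° to latitude: 277.4395, 67.4814.
Field: 277.4395/20 → 13 → N, 67.4814/10 → 6 → G; chars NG.
Square: 17.4395/2 → 8, 7.4814/1 → 7; chars 87.
Subsquare: 1.4395/0.0833333 → 17 → r, 0.4814/0.0416667 → 11 → l; chars rl.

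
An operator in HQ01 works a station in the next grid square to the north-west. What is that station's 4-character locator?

GQ92

Longitude square 0; −1 → -1, wraps to 9, carry into field.
Longitude field H = 7; −1 → 6 = G.
Latitude square 1; +1 → 2.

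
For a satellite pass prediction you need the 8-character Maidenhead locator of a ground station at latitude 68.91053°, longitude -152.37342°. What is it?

BP38tv58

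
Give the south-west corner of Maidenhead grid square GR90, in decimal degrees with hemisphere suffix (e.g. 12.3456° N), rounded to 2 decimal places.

80.00° N, 42.00° W

Field G=6, R=17: +6·20° lon, +17·10° lat → SW at lon -60°, lat 80°.
Square 9, 0: +9·2° lon, +0·1° lat → SW at lon -42°, lat 80°.
latitude 80.00° N, longitude 42.00° W.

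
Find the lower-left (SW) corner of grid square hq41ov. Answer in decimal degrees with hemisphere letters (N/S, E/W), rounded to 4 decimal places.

71.8750° N, 30.8333° W

Field H=7, Q=16: +7·20° lon, +16·10° lat → SW at lon -40°, lat 70°.
Square 4, 1: +4·2° lon, +1·1° lat → SW at lon -32°, lat 71°.
Subsquare o=14, v=21: +14·0.0833333° lon, +21·0.0416667° lat → SW at lon -30.8333°, lat 71.875°.
latitude 71.8750° N, longitude 30.8333° W.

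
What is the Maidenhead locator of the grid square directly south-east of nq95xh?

OQ05ag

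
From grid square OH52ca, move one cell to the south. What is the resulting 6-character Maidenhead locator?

Latitude subsquare a = 0; −1 → -1, wraps to 23 = x, carry into square.
Latitude square 2; −1 → 1.
The longitude characters are unchanged.

OH51cx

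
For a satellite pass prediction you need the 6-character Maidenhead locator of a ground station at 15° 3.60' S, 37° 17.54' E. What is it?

KH84pw

Shift to the Maidenhead origin (180°W, 90°S): lon 217.2923, lat 74.9400.
Field: 217.2923/20 → 10 → K, 74.9400/10 → 7 → H; chars KH.
Square: 17.2923/2 → 8, 4.9400/1 → 4; chars 84.
Subsquare: 1.2923/0.0833333 → 15 → p, 0.9400/0.0416667 → 22 → w; chars pw.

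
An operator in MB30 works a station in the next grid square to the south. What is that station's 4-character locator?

Latitude square 0; −1 → -1, wraps to 9, carry into field.
Latitude field B = 1; −1 → 0 = A.
The longitude characters are unchanged.

MA39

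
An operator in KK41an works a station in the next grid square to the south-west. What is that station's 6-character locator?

KK31xm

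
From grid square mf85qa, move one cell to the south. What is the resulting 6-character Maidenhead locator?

MF84qx

Latitude subsquare a = 0; −1 → -1, wraps to 23 = x, carry into square.
Latitude square 5; −1 → 4.
The longitude characters are unchanged.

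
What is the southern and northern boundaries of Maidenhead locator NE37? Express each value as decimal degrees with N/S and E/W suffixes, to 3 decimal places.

43.000° S, 42.000° S

Field N=13, E=4: +13·20° lon, +4·10° lat → SW at lon 80°, lat -50°.
Square 3, 7: +3·2° lon, +7·1° lat → SW at lon 86°, lat -43°.
Cell spans 2° lon × 1° lat.
south 43.000° S, north 42.000° S.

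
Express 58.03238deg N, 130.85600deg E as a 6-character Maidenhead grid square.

PO58ka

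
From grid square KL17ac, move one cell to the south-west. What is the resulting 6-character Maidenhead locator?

KL07xb

Longitude subsquare a = 0; −1 → -1, wraps to 23 = x, carry into square.
Longitude square 1; −1 → 0.
Latitude subsquare c = 2; −1 → 1 = b.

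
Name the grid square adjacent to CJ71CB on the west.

CJ71bb

Longitude subsquare c = 2; −1 → 1 = b.
The latitude characters are unchanged.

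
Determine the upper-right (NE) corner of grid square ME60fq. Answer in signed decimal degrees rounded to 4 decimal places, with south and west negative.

-49.2917, 72.5000

Field M=12, E=4: +12·20° lon, +4·10° lat → SW at lon 60°, lat -50°.
Square 6, 0: +6·2° lon, +0·1° lat → SW at lon 72°, lat -50°.
Subsquare f=5, q=16: +5·0.0833333° lon, +16·0.0416667° lat → SW at lon 72.4167°, lat -49.3333°.
Cell spans 0.0833333° lon × 0.0416667° lat. NE corner is SW corner plus one full cell.
latitude -49.2917, longitude 72.5000.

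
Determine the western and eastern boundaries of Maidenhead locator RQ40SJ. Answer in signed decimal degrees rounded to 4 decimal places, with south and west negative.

Field R=17, Q=16: +17·20° lon, +16·10° lat → SW at lon 160°, lat 70°.
Square 4, 0: +4·2° lon, +0·1° lat → SW at lon 168°, lat 70°.
Subsquare s=18, j=9: +18·0.0833333° lon, +9·0.0416667° lat → SW at lon 169.5°, lat 70.375°.
Cell spans 0.0833333° lon × 0.0416667° lat.
west 169.5000, east 169.5833.

169.5000, 169.5833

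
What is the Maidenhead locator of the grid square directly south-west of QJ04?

PJ93

Longitude square 0; −1 → -1, wraps to 9, carry into field.
Longitude field Q = 16; −1 → 15 = P.
Latitude square 4; −1 → 3.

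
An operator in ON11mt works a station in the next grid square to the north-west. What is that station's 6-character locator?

ON11lu

Longitude subsquare m = 12; −1 → 11 = l.
Latitude subsquare t = 19; +1 → 20 = u.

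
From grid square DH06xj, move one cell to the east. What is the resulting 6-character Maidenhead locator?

DH16aj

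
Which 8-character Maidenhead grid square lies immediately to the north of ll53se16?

Latitude extended square 6; +1 → 7.
The longitude characters are unchanged.

LL53se17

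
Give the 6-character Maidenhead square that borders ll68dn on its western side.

LL68cn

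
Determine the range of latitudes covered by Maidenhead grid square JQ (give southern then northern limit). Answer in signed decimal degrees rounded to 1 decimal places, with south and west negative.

Field J=9, Q=16: +9·20° lon, +16·10° lat → SW at lon 0°, lat 70°.
Cell spans 20° lon × 10° lat.
south 70.0, north 80.0.

70.0, 80.0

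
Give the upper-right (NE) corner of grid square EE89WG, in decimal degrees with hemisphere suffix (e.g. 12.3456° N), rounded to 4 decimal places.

40.7083° S, 82.0833° W

Field E=4, E=4: +4·20° lon, +4·10° lat → SW at lon -100°, lat -50°.
Square 8, 9: +8·2° lon, +9·1° lat → SW at lon -84°, lat -41°.
Subsquare w=22, g=6: +22·0.0833333° lon, +6·0.0416667° lat → SW at lon -82.1667°, lat -40.75°.
Cell spans 0.0833333° lon × 0.0416667° lat. NE corner is SW corner plus one full cell.
latitude 40.7083° S, longitude 82.0833° W.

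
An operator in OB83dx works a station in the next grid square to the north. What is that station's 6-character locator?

Latitude subsquare x = 23; +1 → 24, wraps to 0 = a, carry into square.
Latitude square 3; +1 → 4.
The longitude characters are unchanged.

OB84da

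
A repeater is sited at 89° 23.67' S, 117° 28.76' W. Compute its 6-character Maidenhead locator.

Add 180° to longitude and 90° to latitude: 62.5207, 0.6055.
Field (20°×10°, letters A–R): lon ⌊62.5207/20⌋ = 3 → D; lat ⌊0.6055/10⌋ = 0 → A.
Square (2°×1°, digits 0–9): lon ⌊2.5207/2⌋ = 1; lat ⌊0.6055/1⌋ = 0.
Subsquare (5′×2.5′, letters a–x): lon ⌊0.5207/0.0833333⌋ = 6 → g; lat ⌊0.6055/0.0416667⌋ = 14 → o.

DA10go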